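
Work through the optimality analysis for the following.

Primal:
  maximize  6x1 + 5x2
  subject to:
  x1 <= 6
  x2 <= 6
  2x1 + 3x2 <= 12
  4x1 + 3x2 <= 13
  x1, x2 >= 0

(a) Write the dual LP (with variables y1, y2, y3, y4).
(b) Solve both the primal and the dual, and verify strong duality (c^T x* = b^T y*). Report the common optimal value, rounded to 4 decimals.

The standard primal-dual pair for 'max c^T x s.t. A x <= b, x >= 0' is:
  Dual:  min b^T y  s.t.  A^T y >= c,  y >= 0.

So the dual LP is:
  minimize  6y1 + 6y2 + 12y3 + 13y4
  subject to:
    y1 + 2y3 + 4y4 >= 6
    y2 + 3y3 + 3y4 >= 5
    y1, y2, y3, y4 >= 0

Solving the primal: x* = (0.5, 3.6667).
  primal value c^T x* = 21.3333.
Solving the dual: y* = (0, 0, 0.3333, 1.3333).
  dual value b^T y* = 21.3333.
Strong duality: c^T x* = b^T y*. Confirmed.

21.3333


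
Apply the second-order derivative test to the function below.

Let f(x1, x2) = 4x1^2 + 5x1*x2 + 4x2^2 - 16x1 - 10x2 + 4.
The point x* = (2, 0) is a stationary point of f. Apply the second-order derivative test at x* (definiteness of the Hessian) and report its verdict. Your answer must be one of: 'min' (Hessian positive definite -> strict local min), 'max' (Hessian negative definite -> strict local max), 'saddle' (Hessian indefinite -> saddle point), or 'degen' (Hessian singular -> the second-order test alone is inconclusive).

Compute the Hessian H = grad^2 f:
  H = [[8, 5], [5, 8]]
Verify stationarity: grad f(x*) = H x* + g = (0, 0).
Eigenvalues of H: 3, 13.
Both eigenvalues > 0, so H is positive definite -> x* is a strict local min.

min


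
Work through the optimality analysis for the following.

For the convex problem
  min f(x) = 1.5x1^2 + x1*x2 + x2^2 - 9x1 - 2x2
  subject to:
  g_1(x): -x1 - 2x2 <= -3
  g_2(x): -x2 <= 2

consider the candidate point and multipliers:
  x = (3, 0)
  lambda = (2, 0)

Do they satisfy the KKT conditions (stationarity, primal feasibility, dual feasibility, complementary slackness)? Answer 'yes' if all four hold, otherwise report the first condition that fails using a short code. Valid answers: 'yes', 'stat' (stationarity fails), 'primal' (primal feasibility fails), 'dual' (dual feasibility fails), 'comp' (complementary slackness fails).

Gradient of f: grad f(x) = Q x + c = (0, 1)
Constraint values g_i(x) = a_i^T x - b_i:
  g_1((3, 0)) = 0
  g_2((3, 0)) = -2
Stationarity residual: grad f(x) + sum_i lambda_i a_i = (-2, -3)
  -> stationarity FAILS
Primal feasibility (all g_i <= 0): OK
Dual feasibility (all lambda_i >= 0): OK
Complementary slackness (lambda_i * g_i(x) = 0 for all i): OK

Verdict: the first failing condition is stationarity -> stat.

stat


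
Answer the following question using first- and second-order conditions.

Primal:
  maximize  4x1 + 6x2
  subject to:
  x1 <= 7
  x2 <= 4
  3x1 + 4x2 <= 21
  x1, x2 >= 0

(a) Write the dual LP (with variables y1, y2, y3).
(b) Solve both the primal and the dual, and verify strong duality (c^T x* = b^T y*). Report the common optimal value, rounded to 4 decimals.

The standard primal-dual pair for 'max c^T x s.t. A x <= b, x >= 0' is:
  Dual:  min b^T y  s.t.  A^T y >= c,  y >= 0.

So the dual LP is:
  minimize  7y1 + 4y2 + 21y3
  subject to:
    y1 + 3y3 >= 4
    y2 + 4y3 >= 6
    y1, y2, y3 >= 0

Solving the primal: x* = (1.6667, 4).
  primal value c^T x* = 30.6667.
Solving the dual: y* = (0, 0.6667, 1.3333).
  dual value b^T y* = 30.6667.
Strong duality: c^T x* = b^T y*. Confirmed.

30.6667


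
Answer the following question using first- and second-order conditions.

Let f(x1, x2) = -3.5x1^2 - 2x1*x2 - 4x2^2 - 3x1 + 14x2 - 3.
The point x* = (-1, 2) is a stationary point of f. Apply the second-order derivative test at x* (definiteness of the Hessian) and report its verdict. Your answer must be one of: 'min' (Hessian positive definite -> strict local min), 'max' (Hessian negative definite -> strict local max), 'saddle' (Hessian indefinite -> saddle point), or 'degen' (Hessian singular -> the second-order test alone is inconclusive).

Compute the Hessian H = grad^2 f:
  H = [[-7, -2], [-2, -8]]
Verify stationarity: grad f(x*) = H x* + g = (0, 0).
Eigenvalues of H: -9.5616, -5.4384.
Both eigenvalues < 0, so H is negative definite -> x* is a strict local max.

max


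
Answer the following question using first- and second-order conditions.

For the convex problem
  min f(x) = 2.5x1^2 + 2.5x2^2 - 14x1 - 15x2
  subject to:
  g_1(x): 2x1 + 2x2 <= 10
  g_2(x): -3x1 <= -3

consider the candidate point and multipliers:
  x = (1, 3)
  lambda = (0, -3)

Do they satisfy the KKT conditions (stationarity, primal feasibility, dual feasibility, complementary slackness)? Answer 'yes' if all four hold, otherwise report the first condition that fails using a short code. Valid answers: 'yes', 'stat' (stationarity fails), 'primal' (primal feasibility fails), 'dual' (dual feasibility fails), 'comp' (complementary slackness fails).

Gradient of f: grad f(x) = Q x + c = (-9, 0)
Constraint values g_i(x) = a_i^T x - b_i:
  g_1((1, 3)) = -2
  g_2((1, 3)) = 0
Stationarity residual: grad f(x) + sum_i lambda_i a_i = (0, 0)
  -> stationarity OK
Primal feasibility (all g_i <= 0): OK
Dual feasibility (all lambda_i >= 0): FAILS
Complementary slackness (lambda_i * g_i(x) = 0 for all i): OK

Verdict: the first failing condition is dual_feasibility -> dual.

dual


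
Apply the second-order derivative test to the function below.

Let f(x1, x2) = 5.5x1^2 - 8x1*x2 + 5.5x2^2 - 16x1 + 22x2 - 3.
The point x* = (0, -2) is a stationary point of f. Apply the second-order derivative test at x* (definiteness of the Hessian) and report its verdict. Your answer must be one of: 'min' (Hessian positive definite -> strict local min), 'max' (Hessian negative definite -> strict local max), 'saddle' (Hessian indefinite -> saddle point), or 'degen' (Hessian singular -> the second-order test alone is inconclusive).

Compute the Hessian H = grad^2 f:
  H = [[11, -8], [-8, 11]]
Verify stationarity: grad f(x*) = H x* + g = (0, 0).
Eigenvalues of H: 3, 19.
Both eigenvalues > 0, so H is positive definite -> x* is a strict local min.

min


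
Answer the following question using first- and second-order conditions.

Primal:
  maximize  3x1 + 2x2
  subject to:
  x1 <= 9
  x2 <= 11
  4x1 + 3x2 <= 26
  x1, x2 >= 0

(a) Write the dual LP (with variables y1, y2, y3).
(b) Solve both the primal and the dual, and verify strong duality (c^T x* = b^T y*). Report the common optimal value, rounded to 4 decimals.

The standard primal-dual pair for 'max c^T x s.t. A x <= b, x >= 0' is:
  Dual:  min b^T y  s.t.  A^T y >= c,  y >= 0.

So the dual LP is:
  minimize  9y1 + 11y2 + 26y3
  subject to:
    y1 + 4y3 >= 3
    y2 + 3y3 >= 2
    y1, y2, y3 >= 0

Solving the primal: x* = (6.5, 0).
  primal value c^T x* = 19.5.
Solving the dual: y* = (0, 0, 0.75).
  dual value b^T y* = 19.5.
Strong duality: c^T x* = b^T y*. Confirmed.

19.5


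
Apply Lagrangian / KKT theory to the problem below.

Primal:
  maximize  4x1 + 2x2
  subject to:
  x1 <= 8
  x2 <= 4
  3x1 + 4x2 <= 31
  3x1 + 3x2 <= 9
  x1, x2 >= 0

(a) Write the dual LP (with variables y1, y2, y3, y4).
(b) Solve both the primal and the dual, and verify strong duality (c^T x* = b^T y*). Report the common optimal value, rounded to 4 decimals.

The standard primal-dual pair for 'max c^T x s.t. A x <= b, x >= 0' is:
  Dual:  min b^T y  s.t.  A^T y >= c,  y >= 0.

So the dual LP is:
  minimize  8y1 + 4y2 + 31y3 + 9y4
  subject to:
    y1 + 3y3 + 3y4 >= 4
    y2 + 4y3 + 3y4 >= 2
    y1, y2, y3, y4 >= 0

Solving the primal: x* = (3, 0).
  primal value c^T x* = 12.
Solving the dual: y* = (0, 0, 0, 1.3333).
  dual value b^T y* = 12.
Strong duality: c^T x* = b^T y*. Confirmed.

12


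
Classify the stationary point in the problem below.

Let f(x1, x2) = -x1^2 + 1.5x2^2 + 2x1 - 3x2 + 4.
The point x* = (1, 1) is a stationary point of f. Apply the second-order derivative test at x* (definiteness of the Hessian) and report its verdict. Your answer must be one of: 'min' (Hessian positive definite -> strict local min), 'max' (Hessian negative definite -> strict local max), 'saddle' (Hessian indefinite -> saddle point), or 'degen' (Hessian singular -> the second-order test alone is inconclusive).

Compute the Hessian H = grad^2 f:
  H = [[-2, 0], [0, 3]]
Verify stationarity: grad f(x*) = H x* + g = (0, 0).
Eigenvalues of H: -2, 3.
Eigenvalues have mixed signs, so H is indefinite -> x* is a saddle point.

saddle


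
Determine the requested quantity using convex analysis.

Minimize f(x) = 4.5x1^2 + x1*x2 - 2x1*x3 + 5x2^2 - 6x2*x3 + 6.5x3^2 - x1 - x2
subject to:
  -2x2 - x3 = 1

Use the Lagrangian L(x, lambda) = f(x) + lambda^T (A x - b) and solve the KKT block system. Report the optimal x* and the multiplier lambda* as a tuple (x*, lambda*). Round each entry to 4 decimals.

Form the Lagrangian:
  L(x, lambda) = (1/2) x^T Q x + c^T x + lambda^T (A x - b)
Stationarity (grad_x L = 0): Q x + c + A^T lambda = 0.
Primal feasibility: A x = b.

This gives the KKT block system:
  [ Q   A^T ] [ x     ]   [-c ]
  [ A    0  ] [ lambda ] = [ b ]

Solving the linear system:
  x*      = (0.0921, -0.3658, -0.2684)
  lambda* = (-1.478)
  f(x*)   = 0.8758

x* = (0.0921, -0.3658, -0.2684), lambda* = (-1.478)


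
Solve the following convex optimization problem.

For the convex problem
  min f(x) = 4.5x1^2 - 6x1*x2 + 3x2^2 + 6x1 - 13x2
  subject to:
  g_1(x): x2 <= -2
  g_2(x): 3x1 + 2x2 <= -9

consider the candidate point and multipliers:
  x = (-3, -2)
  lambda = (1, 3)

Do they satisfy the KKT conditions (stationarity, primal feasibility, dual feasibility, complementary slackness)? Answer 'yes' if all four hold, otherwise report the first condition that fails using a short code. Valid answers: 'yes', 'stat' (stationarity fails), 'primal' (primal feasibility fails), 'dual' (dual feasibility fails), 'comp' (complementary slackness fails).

Gradient of f: grad f(x) = Q x + c = (-9, -7)
Constraint values g_i(x) = a_i^T x - b_i:
  g_1((-3, -2)) = 0
  g_2((-3, -2)) = -4
Stationarity residual: grad f(x) + sum_i lambda_i a_i = (0, 0)
  -> stationarity OK
Primal feasibility (all g_i <= 0): OK
Dual feasibility (all lambda_i >= 0): OK
Complementary slackness (lambda_i * g_i(x) = 0 for all i): FAILS

Verdict: the first failing condition is complementary_slackness -> comp.

comp


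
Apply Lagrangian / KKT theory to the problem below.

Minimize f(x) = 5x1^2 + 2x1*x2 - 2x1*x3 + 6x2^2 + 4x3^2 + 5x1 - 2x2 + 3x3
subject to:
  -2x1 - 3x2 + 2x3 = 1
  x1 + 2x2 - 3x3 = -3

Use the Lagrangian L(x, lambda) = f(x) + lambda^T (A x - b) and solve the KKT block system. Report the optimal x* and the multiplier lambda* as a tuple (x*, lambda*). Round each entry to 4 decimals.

Form the Lagrangian:
  L(x, lambda) = (1/2) x^T Q x + c^T x + lambda^T (A x - b)
Stationarity (grad_x L = 0): Q x + c + A^T lambda = 0.
Primal feasibility: A x = b.

This gives the KKT block system:
  [ Q   A^T ] [ x     ]   [-c ]
  [ A    0  ] [ lambda ] = [ b ]

Solving the linear system:
  x*      = (0.2308, 0.4154, 1.3538)
  lambda* = (7.4154, 9.4)
  f(x*)   = 12.5846

x* = (0.2308, 0.4154, 1.3538), lambda* = (7.4154, 9.4)


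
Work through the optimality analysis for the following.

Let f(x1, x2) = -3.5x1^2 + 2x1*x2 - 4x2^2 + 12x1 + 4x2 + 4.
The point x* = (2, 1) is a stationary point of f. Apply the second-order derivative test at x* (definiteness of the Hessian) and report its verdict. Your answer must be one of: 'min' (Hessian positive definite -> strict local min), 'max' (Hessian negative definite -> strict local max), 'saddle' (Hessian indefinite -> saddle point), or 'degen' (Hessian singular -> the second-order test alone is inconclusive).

Compute the Hessian H = grad^2 f:
  H = [[-7, 2], [2, -8]]
Verify stationarity: grad f(x*) = H x* + g = (0, 0).
Eigenvalues of H: -9.5616, -5.4384.
Both eigenvalues < 0, so H is negative definite -> x* is a strict local max.

max


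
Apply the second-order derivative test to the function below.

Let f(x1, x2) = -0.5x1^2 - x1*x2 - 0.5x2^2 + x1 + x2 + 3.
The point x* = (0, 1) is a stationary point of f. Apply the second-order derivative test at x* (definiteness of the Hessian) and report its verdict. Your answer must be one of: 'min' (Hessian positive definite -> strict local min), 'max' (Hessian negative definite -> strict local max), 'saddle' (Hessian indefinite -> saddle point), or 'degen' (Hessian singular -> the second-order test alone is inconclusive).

Compute the Hessian H = grad^2 f:
  H = [[-1, -1], [-1, -1]]
Verify stationarity: grad f(x*) = H x* + g = (0, 0).
Eigenvalues of H: -2, 0.
H has a zero eigenvalue (singular; negative semidefinite but not definite), so H is neither positive definite, negative definite, nor indefinite. The second-order test alone is inconclusive -> degen.
(Indeed, f is constant along the null direction of H through x*, so x* is not a strict local extremum.)

degen


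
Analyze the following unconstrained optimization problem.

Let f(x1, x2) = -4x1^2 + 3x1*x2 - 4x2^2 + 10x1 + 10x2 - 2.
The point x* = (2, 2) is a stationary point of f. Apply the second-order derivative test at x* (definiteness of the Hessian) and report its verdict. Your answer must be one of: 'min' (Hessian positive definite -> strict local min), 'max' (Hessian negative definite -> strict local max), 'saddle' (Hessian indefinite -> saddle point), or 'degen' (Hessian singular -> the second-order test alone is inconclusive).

Compute the Hessian H = grad^2 f:
  H = [[-8, 3], [3, -8]]
Verify stationarity: grad f(x*) = H x* + g = (0, 0).
Eigenvalues of H: -11, -5.
Both eigenvalues < 0, so H is negative definite -> x* is a strict local max.

max


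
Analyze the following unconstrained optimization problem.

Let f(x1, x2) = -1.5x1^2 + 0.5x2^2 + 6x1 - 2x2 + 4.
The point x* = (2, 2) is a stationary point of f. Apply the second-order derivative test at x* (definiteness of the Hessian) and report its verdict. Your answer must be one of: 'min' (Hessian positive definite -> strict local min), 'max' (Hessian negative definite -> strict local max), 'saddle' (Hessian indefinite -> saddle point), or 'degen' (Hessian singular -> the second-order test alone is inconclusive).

Compute the Hessian H = grad^2 f:
  H = [[-3, 0], [0, 1]]
Verify stationarity: grad f(x*) = H x* + g = (0, 0).
Eigenvalues of H: -3, 1.
Eigenvalues have mixed signs, so H is indefinite -> x* is a saddle point.

saddle


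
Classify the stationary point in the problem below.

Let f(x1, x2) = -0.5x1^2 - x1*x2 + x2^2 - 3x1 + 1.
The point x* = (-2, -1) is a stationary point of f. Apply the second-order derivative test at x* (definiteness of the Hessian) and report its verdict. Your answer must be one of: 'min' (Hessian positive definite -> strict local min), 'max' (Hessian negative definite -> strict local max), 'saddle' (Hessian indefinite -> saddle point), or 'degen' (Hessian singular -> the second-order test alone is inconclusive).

Compute the Hessian H = grad^2 f:
  H = [[-1, -1], [-1, 2]]
Verify stationarity: grad f(x*) = H x* + g = (0, 0).
Eigenvalues of H: -1.3028, 2.3028.
Eigenvalues have mixed signs, so H is indefinite -> x* is a saddle point.

saddle


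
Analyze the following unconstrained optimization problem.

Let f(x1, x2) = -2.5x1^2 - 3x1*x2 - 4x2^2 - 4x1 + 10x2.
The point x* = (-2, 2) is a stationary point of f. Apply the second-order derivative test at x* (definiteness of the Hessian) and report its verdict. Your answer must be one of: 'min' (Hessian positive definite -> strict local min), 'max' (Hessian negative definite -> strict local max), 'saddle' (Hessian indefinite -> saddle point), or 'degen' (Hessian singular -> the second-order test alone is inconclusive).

Compute the Hessian H = grad^2 f:
  H = [[-5, -3], [-3, -8]]
Verify stationarity: grad f(x*) = H x* + g = (0, 0).
Eigenvalues of H: -9.8541, -3.1459.
Both eigenvalues < 0, so H is negative definite -> x* is a strict local max.

max


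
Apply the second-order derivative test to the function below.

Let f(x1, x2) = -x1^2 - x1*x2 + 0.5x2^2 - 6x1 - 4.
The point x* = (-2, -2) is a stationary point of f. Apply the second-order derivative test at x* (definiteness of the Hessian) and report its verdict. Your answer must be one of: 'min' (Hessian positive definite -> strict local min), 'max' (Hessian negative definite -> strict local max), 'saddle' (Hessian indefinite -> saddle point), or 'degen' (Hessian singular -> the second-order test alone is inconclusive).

Compute the Hessian H = grad^2 f:
  H = [[-2, -1], [-1, 1]]
Verify stationarity: grad f(x*) = H x* + g = (0, 0).
Eigenvalues of H: -2.3028, 1.3028.
Eigenvalues have mixed signs, so H is indefinite -> x* is a saddle point.

saddle


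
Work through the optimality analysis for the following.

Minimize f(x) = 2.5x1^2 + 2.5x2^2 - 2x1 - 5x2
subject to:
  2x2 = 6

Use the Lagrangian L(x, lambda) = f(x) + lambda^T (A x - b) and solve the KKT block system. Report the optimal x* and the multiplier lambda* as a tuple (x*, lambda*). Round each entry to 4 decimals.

Form the Lagrangian:
  L(x, lambda) = (1/2) x^T Q x + c^T x + lambda^T (A x - b)
Stationarity (grad_x L = 0): Q x + c + A^T lambda = 0.
Primal feasibility: A x = b.

This gives the KKT block system:
  [ Q   A^T ] [ x     ]   [-c ]
  [ A    0  ] [ lambda ] = [ b ]

Solving the linear system:
  x*      = (0.4, 3)
  lambda* = (-5)
  f(x*)   = 7.1

x* = (0.4, 3), lambda* = (-5)


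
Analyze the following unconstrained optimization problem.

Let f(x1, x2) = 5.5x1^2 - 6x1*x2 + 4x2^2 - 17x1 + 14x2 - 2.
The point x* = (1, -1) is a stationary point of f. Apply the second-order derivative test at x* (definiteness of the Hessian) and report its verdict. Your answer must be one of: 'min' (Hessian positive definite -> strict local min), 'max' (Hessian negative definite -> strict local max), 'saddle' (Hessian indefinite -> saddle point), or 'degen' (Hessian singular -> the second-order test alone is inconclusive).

Compute the Hessian H = grad^2 f:
  H = [[11, -6], [-6, 8]]
Verify stationarity: grad f(x*) = H x* + g = (0, 0).
Eigenvalues of H: 3.3153, 15.6847.
Both eigenvalues > 0, so H is positive definite -> x* is a strict local min.

min


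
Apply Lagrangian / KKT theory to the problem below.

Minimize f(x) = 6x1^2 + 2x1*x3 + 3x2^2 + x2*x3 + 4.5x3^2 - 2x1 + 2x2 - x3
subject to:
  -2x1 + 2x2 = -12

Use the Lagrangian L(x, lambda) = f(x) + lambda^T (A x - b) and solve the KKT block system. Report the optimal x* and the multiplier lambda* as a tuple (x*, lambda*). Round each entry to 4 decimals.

Form the Lagrangian:
  L(x, lambda) = (1/2) x^T Q x + c^T x + lambda^T (A x - b)
Stationarity (grad_x L = 0): Q x + c + A^T lambda = 0.
Primal feasibility: A x = b.

This gives the KKT block system:
  [ Q   A^T ] [ x     ]   [-c ]
  [ A    0  ] [ lambda ] = [ b ]

Solving the linear system:
  x*      = (1.9804, -4.0196, 0.1176)
  lambda* = (11)
  f(x*)   = 59.9412

x* = (1.9804, -4.0196, 0.1176), lambda* = (11)


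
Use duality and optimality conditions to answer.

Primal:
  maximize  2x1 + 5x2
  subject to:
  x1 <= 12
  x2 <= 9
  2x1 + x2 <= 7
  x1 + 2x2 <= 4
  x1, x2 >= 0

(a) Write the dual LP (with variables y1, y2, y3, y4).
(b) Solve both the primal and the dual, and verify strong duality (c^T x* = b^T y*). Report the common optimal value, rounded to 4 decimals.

The standard primal-dual pair for 'max c^T x s.t. A x <= b, x >= 0' is:
  Dual:  min b^T y  s.t.  A^T y >= c,  y >= 0.

So the dual LP is:
  minimize  12y1 + 9y2 + 7y3 + 4y4
  subject to:
    y1 + 2y3 + y4 >= 2
    y2 + y3 + 2y4 >= 5
    y1, y2, y3, y4 >= 0

Solving the primal: x* = (0, 2).
  primal value c^T x* = 10.
Solving the dual: y* = (0, 0, 0, 2.5).
  dual value b^T y* = 10.
Strong duality: c^T x* = b^T y*. Confirmed.

10


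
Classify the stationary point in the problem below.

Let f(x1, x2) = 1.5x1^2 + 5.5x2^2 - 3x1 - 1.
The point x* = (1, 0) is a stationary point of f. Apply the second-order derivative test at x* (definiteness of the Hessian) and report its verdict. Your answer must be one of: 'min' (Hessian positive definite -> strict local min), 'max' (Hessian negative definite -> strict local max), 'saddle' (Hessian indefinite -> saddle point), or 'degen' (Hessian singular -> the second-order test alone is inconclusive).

Compute the Hessian H = grad^2 f:
  H = [[3, 0], [0, 11]]
Verify stationarity: grad f(x*) = H x* + g = (0, 0).
Eigenvalues of H: 3, 11.
Both eigenvalues > 0, so H is positive definite -> x* is a strict local min.

min


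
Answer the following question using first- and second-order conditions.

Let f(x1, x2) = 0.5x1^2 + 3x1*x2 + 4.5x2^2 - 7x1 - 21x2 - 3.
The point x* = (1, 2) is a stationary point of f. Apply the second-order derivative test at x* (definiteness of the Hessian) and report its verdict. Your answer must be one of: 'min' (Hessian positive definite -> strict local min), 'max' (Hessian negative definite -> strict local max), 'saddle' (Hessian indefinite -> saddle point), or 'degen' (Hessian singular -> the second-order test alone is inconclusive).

Compute the Hessian H = grad^2 f:
  H = [[1, 3], [3, 9]]
Verify stationarity: grad f(x*) = H x* + g = (0, 0).
Eigenvalues of H: 0, 10.
H has a zero eigenvalue (singular; positive semidefinite but not definite), so H is neither positive definite, negative definite, nor indefinite. The second-order test alone is inconclusive -> degen.
(Indeed, f is constant along the null direction of H through x*, so x* is not a strict local extremum.)

degen


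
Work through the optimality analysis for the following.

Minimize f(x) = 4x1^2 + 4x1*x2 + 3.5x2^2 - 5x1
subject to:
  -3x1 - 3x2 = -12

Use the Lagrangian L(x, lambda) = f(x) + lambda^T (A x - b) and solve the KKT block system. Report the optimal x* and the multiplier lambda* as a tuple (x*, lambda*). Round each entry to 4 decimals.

Form the Lagrangian:
  L(x, lambda) = (1/2) x^T Q x + c^T x + lambda^T (A x - b)
Stationarity (grad_x L = 0): Q x + c + A^T lambda = 0.
Primal feasibility: A x = b.

This gives the KKT block system:
  [ Q   A^T ] [ x     ]   [-c ]
  [ A    0  ] [ lambda ] = [ b ]

Solving the linear system:
  x*      = (2.4286, 1.5714)
  lambda* = (6.9048)
  f(x*)   = 35.3571

x* = (2.4286, 1.5714), lambda* = (6.9048)


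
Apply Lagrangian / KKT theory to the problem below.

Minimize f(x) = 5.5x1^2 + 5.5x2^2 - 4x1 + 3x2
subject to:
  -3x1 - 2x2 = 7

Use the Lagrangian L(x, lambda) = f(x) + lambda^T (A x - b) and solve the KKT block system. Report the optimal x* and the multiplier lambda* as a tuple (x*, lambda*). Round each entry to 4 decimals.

Form the Lagrangian:
  L(x, lambda) = (1/2) x^T Q x + c^T x + lambda^T (A x - b)
Stationarity (grad_x L = 0): Q x + c + A^T lambda = 0.
Primal feasibility: A x = b.

This gives the KKT block system:
  [ Q   A^T ] [ x     ]   [-c ]
  [ A    0  ] [ lambda ] = [ b ]

Solving the linear system:
  x*      = (-1.3776, -1.4336)
  lambda* = (-6.3846)
  f(x*)   = 22.951

x* = (-1.3776, -1.4336), lambda* = (-6.3846)


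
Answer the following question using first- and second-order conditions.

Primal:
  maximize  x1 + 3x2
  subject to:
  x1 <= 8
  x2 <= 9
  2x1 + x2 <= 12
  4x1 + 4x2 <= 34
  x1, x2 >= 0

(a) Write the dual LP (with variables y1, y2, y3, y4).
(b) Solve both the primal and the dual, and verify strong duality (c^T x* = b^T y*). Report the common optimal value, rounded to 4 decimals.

The standard primal-dual pair for 'max c^T x s.t. A x <= b, x >= 0' is:
  Dual:  min b^T y  s.t.  A^T y >= c,  y >= 0.

So the dual LP is:
  minimize  8y1 + 9y2 + 12y3 + 34y4
  subject to:
    y1 + 2y3 + 4y4 >= 1
    y2 + y3 + 4y4 >= 3
    y1, y2, y3, y4 >= 0

Solving the primal: x* = (0, 8.5).
  primal value c^T x* = 25.5.
Solving the dual: y* = (0, 0, 0, 0.75).
  dual value b^T y* = 25.5.
Strong duality: c^T x* = b^T y*. Confirmed.

25.5


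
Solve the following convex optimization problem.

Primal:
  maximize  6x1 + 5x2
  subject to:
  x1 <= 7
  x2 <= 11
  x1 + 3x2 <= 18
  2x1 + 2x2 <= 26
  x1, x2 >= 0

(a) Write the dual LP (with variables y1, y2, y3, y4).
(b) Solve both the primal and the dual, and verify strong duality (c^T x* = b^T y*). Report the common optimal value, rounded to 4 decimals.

The standard primal-dual pair for 'max c^T x s.t. A x <= b, x >= 0' is:
  Dual:  min b^T y  s.t.  A^T y >= c,  y >= 0.

So the dual LP is:
  minimize  7y1 + 11y2 + 18y3 + 26y4
  subject to:
    y1 + y3 + 2y4 >= 6
    y2 + 3y3 + 2y4 >= 5
    y1, y2, y3, y4 >= 0

Solving the primal: x* = (7, 3.6667).
  primal value c^T x* = 60.3333.
Solving the dual: y* = (4.3333, 0, 1.6667, 0).
  dual value b^T y* = 60.3333.
Strong duality: c^T x* = b^T y*. Confirmed.

60.3333


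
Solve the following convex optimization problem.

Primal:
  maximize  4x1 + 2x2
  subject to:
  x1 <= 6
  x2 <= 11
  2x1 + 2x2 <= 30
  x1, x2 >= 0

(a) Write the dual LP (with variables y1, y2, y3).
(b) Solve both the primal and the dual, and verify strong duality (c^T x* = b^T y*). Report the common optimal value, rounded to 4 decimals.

The standard primal-dual pair for 'max c^T x s.t. A x <= b, x >= 0' is:
  Dual:  min b^T y  s.t.  A^T y >= c,  y >= 0.

So the dual LP is:
  minimize  6y1 + 11y2 + 30y3
  subject to:
    y1 + 2y3 >= 4
    y2 + 2y3 >= 2
    y1, y2, y3 >= 0

Solving the primal: x* = (6, 9).
  primal value c^T x* = 42.
Solving the dual: y* = (2, 0, 1).
  dual value b^T y* = 42.
Strong duality: c^T x* = b^T y*. Confirmed.

42


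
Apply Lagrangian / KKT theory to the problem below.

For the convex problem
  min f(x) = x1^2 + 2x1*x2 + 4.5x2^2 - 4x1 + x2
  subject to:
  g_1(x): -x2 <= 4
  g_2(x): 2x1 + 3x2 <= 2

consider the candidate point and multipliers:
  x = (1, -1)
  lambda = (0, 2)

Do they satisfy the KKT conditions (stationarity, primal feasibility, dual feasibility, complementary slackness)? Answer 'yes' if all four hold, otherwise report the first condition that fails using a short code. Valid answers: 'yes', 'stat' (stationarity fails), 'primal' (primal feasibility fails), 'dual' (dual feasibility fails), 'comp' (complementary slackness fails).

Gradient of f: grad f(x) = Q x + c = (-4, -6)
Constraint values g_i(x) = a_i^T x - b_i:
  g_1((1, -1)) = -3
  g_2((1, -1)) = -3
Stationarity residual: grad f(x) + sum_i lambda_i a_i = (0, 0)
  -> stationarity OK
Primal feasibility (all g_i <= 0): OK
Dual feasibility (all lambda_i >= 0): OK
Complementary slackness (lambda_i * g_i(x) = 0 for all i): FAILS

Verdict: the first failing condition is complementary_slackness -> comp.

comp


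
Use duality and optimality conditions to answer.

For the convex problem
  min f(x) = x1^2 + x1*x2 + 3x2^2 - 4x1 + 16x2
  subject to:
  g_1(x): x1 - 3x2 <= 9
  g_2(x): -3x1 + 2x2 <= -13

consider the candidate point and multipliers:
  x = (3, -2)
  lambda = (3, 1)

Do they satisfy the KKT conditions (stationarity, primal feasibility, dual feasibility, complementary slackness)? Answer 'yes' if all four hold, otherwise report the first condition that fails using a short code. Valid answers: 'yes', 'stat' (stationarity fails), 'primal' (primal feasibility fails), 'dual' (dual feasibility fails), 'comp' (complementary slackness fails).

Gradient of f: grad f(x) = Q x + c = (0, 7)
Constraint values g_i(x) = a_i^T x - b_i:
  g_1((3, -2)) = 0
  g_2((3, -2)) = 0
Stationarity residual: grad f(x) + sum_i lambda_i a_i = (0, 0)
  -> stationarity OK
Primal feasibility (all g_i <= 0): OK
Dual feasibility (all lambda_i >= 0): OK
Complementary slackness (lambda_i * g_i(x) = 0 for all i): OK

Verdict: yes, KKT holds.

yes


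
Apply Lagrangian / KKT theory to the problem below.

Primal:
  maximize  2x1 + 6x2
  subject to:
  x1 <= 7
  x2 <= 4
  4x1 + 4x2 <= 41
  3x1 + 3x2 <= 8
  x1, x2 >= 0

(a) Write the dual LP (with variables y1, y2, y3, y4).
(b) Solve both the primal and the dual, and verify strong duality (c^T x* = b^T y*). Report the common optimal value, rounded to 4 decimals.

The standard primal-dual pair for 'max c^T x s.t. A x <= b, x >= 0' is:
  Dual:  min b^T y  s.t.  A^T y >= c,  y >= 0.

So the dual LP is:
  minimize  7y1 + 4y2 + 41y3 + 8y4
  subject to:
    y1 + 4y3 + 3y4 >= 2
    y2 + 4y3 + 3y4 >= 6
    y1, y2, y3, y4 >= 0

Solving the primal: x* = (0, 2.6667).
  primal value c^T x* = 16.
Solving the dual: y* = (0, 0, 0, 2).
  dual value b^T y* = 16.
Strong duality: c^T x* = b^T y*. Confirmed.

16


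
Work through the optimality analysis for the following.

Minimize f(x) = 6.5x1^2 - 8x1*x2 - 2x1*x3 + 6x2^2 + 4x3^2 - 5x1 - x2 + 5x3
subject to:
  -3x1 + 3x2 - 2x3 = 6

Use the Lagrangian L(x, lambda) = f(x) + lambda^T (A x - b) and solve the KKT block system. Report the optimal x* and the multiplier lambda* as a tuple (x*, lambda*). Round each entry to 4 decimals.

Form the Lagrangian:
  L(x, lambda) = (1/2) x^T Q x + c^T x + lambda^T (A x - b)
Stationarity (grad_x L = 0): Q x + c + A^T lambda = 0.
Primal feasibility: A x = b.

This gives the KKT block system:
  [ Q   A^T ] [ x     ]   [-c ]
  [ A    0  ] [ lambda ] = [ b ]

Solving the linear system:
  x*      = (-0.1097, 0.8773, -1.5195)
  lambda* = (-3.4684)
  f(x*)   = 6.4419

x* = (-0.1097, 0.8773, -1.5195), lambda* = (-3.4684)


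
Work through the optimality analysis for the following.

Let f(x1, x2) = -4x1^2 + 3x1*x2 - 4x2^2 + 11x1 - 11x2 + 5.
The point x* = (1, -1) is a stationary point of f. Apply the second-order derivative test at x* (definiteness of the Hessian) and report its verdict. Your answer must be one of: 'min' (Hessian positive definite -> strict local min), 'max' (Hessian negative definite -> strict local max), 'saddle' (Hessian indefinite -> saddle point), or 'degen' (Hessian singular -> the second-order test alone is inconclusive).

Compute the Hessian H = grad^2 f:
  H = [[-8, 3], [3, -8]]
Verify stationarity: grad f(x*) = H x* + g = (0, 0).
Eigenvalues of H: -11, -5.
Both eigenvalues < 0, so H is negative definite -> x* is a strict local max.

max


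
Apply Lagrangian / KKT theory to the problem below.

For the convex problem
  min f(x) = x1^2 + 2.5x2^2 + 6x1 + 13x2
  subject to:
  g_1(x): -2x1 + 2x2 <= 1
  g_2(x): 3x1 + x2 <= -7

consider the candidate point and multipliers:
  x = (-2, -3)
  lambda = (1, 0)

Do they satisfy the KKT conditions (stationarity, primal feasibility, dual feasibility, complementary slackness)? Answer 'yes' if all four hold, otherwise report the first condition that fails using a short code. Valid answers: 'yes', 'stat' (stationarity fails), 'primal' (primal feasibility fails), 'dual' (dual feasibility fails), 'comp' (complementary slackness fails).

Gradient of f: grad f(x) = Q x + c = (2, -2)
Constraint values g_i(x) = a_i^T x - b_i:
  g_1((-2, -3)) = -3
  g_2((-2, -3)) = -2
Stationarity residual: grad f(x) + sum_i lambda_i a_i = (0, 0)
  -> stationarity OK
Primal feasibility (all g_i <= 0): OK
Dual feasibility (all lambda_i >= 0): OK
Complementary slackness (lambda_i * g_i(x) = 0 for all i): FAILS

Verdict: the first failing condition is complementary_slackness -> comp.

comp


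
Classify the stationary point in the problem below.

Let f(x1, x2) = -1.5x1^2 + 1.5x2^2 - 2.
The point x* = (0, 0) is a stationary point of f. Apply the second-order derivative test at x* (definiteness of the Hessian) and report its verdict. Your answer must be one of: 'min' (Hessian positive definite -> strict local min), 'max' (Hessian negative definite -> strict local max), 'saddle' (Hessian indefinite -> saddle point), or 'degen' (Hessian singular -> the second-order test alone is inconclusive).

Compute the Hessian H = grad^2 f:
  H = [[-3, 0], [0, 3]]
Verify stationarity: grad f(x*) = H x* + g = (0, 0).
Eigenvalues of H: -3, 3.
Eigenvalues have mixed signs, so H is indefinite -> x* is a saddle point.

saddle


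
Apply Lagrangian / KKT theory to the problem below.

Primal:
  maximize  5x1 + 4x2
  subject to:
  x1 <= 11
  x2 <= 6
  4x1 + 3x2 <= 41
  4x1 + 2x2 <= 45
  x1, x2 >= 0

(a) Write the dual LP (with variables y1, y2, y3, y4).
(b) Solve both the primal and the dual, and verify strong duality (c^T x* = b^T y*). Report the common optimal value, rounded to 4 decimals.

The standard primal-dual pair for 'max c^T x s.t. A x <= b, x >= 0' is:
  Dual:  min b^T y  s.t.  A^T y >= c,  y >= 0.

So the dual LP is:
  minimize  11y1 + 6y2 + 41y3 + 45y4
  subject to:
    y1 + 4y3 + 4y4 >= 5
    y2 + 3y3 + 2y4 >= 4
    y1, y2, y3, y4 >= 0

Solving the primal: x* = (5.75, 6).
  primal value c^T x* = 52.75.
Solving the dual: y* = (0, 0.25, 1.25, 0).
  dual value b^T y* = 52.75.
Strong duality: c^T x* = b^T y*. Confirmed.

52.75


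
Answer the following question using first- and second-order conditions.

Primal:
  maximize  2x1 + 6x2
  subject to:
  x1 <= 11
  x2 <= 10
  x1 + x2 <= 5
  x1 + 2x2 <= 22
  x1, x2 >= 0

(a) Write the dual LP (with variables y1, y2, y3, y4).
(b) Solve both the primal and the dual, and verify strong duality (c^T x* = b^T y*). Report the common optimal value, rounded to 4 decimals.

The standard primal-dual pair for 'max c^T x s.t. A x <= b, x >= 0' is:
  Dual:  min b^T y  s.t.  A^T y >= c,  y >= 0.

So the dual LP is:
  minimize  11y1 + 10y2 + 5y3 + 22y4
  subject to:
    y1 + y3 + y4 >= 2
    y2 + y3 + 2y4 >= 6
    y1, y2, y3, y4 >= 0

Solving the primal: x* = (0, 5).
  primal value c^T x* = 30.
Solving the dual: y* = (0, 0, 6, 0).
  dual value b^T y* = 30.
Strong duality: c^T x* = b^T y*. Confirmed.

30


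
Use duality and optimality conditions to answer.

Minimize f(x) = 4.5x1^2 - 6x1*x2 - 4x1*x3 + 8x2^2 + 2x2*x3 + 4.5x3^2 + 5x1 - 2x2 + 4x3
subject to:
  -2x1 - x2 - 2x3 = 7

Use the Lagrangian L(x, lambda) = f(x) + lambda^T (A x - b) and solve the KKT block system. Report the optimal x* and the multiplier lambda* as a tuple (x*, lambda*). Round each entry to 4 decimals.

Form the Lagrangian:
  L(x, lambda) = (1/2) x^T Q x + c^T x + lambda^T (A x - b)
Stationarity (grad_x L = 0): Q x + c + A^T lambda = 0.
Primal feasibility: A x = b.

This gives the KKT block system:
  [ Q   A^T ] [ x     ]   [-c ]
  [ A    0  ] [ lambda ] = [ b ]

Solving the linear system:
  x*      = (-1.815, -0.4598, -1.4551)
  lambda* = (-1.3778)
  f(x*)   = -2.1657

x* = (-1.815, -0.4598, -1.4551), lambda* = (-1.3778)


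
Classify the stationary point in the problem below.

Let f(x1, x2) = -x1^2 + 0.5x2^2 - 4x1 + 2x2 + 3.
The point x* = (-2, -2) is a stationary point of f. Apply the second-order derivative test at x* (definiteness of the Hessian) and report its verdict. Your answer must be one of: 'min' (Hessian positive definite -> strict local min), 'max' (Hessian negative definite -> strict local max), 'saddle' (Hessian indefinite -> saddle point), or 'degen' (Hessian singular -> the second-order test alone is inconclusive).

Compute the Hessian H = grad^2 f:
  H = [[-2, 0], [0, 1]]
Verify stationarity: grad f(x*) = H x* + g = (0, 0).
Eigenvalues of H: -2, 1.
Eigenvalues have mixed signs, so H is indefinite -> x* is a saddle point.

saddle


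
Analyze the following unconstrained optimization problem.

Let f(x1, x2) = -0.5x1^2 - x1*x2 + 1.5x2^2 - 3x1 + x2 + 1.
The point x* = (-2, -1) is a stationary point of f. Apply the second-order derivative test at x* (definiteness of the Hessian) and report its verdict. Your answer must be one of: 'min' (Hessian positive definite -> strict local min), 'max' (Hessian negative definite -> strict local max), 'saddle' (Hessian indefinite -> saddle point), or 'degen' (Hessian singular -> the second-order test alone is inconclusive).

Compute the Hessian H = grad^2 f:
  H = [[-1, -1], [-1, 3]]
Verify stationarity: grad f(x*) = H x* + g = (0, 0).
Eigenvalues of H: -1.2361, 3.2361.
Eigenvalues have mixed signs, so H is indefinite -> x* is a saddle point.

saddle


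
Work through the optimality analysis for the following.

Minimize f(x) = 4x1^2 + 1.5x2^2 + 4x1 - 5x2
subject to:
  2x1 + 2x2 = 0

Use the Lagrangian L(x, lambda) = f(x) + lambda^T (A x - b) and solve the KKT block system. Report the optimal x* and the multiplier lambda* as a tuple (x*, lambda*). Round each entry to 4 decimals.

Form the Lagrangian:
  L(x, lambda) = (1/2) x^T Q x + c^T x + lambda^T (A x - b)
Stationarity (grad_x L = 0): Q x + c + A^T lambda = 0.
Primal feasibility: A x = b.

This gives the KKT block system:
  [ Q   A^T ] [ x     ]   [-c ]
  [ A    0  ] [ lambda ] = [ b ]

Solving the linear system:
  x*      = (-0.8182, 0.8182)
  lambda* = (1.2727)
  f(x*)   = -3.6818

x* = (-0.8182, 0.8182), lambda* = (1.2727)


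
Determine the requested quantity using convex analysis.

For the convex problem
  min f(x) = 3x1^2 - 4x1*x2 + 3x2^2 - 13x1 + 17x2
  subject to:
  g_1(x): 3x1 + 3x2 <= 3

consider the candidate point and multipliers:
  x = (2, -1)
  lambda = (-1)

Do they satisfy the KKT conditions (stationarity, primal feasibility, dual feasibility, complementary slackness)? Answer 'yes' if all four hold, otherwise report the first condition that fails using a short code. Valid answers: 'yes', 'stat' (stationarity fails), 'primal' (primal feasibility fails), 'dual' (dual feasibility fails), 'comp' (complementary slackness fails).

Gradient of f: grad f(x) = Q x + c = (3, 3)
Constraint values g_i(x) = a_i^T x - b_i:
  g_1((2, -1)) = 0
Stationarity residual: grad f(x) + sum_i lambda_i a_i = (0, 0)
  -> stationarity OK
Primal feasibility (all g_i <= 0): OK
Dual feasibility (all lambda_i >= 0): FAILS
Complementary slackness (lambda_i * g_i(x) = 0 for all i): OK

Verdict: the first failing condition is dual_feasibility -> dual.

dual


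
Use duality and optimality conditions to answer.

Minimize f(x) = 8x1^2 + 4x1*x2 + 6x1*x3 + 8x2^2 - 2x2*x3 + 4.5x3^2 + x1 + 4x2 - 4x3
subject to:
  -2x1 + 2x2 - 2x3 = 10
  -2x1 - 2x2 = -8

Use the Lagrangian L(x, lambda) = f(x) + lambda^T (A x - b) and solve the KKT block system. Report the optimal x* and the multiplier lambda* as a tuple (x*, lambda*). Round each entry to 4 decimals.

Form the Lagrangian:
  L(x, lambda) = (1/2) x^T Q x + c^T x + lambda^T (A x - b)
Stationarity (grad_x L = 0): Q x + c + A^T lambda = 0.
Primal feasibility: A x = b.

This gives the KKT block system:
  [ Q   A^T ] [ x     ]   [-c ]
  [ A    0  ] [ lambda ] = [ b ]

Solving the linear system:
  x*      = (0.6071, 3.3929, -2.2143)
  lambda* = (-13.5357, 19.0357)
  f(x*)   = 155.3393

x* = (0.6071, 3.3929, -2.2143), lambda* = (-13.5357, 19.0357)


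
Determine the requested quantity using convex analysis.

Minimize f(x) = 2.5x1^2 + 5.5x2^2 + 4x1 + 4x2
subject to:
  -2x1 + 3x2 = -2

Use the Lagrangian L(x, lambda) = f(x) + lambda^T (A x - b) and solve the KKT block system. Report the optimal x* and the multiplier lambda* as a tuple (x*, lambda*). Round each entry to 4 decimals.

Form the Lagrangian:
  L(x, lambda) = (1/2) x^T Q x + c^T x + lambda^T (A x - b)
Stationarity (grad_x L = 0): Q x + c + A^T lambda = 0.
Primal feasibility: A x = b.

This gives the KKT block system:
  [ Q   A^T ] [ x     ]   [-c ]
  [ A    0  ] [ lambda ] = [ b ]

Solving the linear system:
  x*      = (-0.1798, -0.7865)
  lambda* = (1.5506)
  f(x*)   = -0.382

x* = (-0.1798, -0.7865), lambda* = (1.5506)


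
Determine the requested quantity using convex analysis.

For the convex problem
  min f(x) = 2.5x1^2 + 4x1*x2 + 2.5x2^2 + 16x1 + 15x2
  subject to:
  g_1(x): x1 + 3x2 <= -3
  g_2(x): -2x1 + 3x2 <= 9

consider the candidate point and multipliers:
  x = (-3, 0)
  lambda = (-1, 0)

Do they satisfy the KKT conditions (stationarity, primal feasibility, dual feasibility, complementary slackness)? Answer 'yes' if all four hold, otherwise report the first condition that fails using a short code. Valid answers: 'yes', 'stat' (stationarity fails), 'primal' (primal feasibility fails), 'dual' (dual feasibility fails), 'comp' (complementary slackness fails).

Gradient of f: grad f(x) = Q x + c = (1, 3)
Constraint values g_i(x) = a_i^T x - b_i:
  g_1((-3, 0)) = 0
  g_2((-3, 0)) = -3
Stationarity residual: grad f(x) + sum_i lambda_i a_i = (0, 0)
  -> stationarity OK
Primal feasibility (all g_i <= 0): OK
Dual feasibility (all lambda_i >= 0): FAILS
Complementary slackness (lambda_i * g_i(x) = 0 for all i): OK

Verdict: the first failing condition is dual_feasibility -> dual.

dual


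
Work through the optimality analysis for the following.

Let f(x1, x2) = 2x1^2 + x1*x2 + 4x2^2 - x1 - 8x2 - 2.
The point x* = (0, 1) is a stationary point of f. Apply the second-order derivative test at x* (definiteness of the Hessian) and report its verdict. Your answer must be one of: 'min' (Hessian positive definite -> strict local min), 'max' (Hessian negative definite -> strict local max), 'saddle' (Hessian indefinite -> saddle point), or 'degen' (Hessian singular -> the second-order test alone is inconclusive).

Compute the Hessian H = grad^2 f:
  H = [[4, 1], [1, 8]]
Verify stationarity: grad f(x*) = H x* + g = (0, 0).
Eigenvalues of H: 3.7639, 8.2361.
Both eigenvalues > 0, so H is positive definite -> x* is a strict local min.

min
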